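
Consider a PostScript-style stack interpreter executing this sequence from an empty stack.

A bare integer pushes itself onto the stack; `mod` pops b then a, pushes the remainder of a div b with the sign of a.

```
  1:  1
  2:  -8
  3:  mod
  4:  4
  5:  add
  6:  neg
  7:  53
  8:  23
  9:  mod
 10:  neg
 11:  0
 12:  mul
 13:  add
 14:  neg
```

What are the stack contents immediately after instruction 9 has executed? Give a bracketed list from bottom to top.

[-5, 7]

1    1
-8   1 -8
mod  1
4    1 4
add  5
neg  -5
53   -5 53
23   -5 53 23
mod  -5 7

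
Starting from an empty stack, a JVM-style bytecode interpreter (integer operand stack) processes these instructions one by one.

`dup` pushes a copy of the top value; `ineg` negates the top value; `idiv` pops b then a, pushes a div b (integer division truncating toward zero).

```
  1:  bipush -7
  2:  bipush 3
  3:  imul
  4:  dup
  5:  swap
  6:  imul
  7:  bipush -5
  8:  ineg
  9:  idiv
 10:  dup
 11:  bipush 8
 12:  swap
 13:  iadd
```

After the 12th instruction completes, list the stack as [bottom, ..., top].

bipush -7 → -7
bipush 3  → -7 3
imul      → -21
dup       → -21 -21
swap      → -21 -21
imul      → 441
bipush -5 → 441 -5
ineg      → 441 5
idiv      → 88
dup       → 88 88
bipush 8  → 88 88 8
swap      → 88 8 88

[88, 8, 88]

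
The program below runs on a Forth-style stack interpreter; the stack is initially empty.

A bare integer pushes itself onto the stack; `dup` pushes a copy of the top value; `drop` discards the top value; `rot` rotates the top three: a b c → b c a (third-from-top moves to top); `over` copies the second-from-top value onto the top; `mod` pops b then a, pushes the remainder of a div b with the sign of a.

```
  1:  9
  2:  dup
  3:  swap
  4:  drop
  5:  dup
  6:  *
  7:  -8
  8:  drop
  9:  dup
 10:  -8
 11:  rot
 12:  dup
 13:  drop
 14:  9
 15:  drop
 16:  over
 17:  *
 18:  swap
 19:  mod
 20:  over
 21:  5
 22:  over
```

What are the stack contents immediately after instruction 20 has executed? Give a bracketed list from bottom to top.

[81, 0, 81]

9    : 9
dup  : 9 9
swap : 9 9
drop : 9
dup  : 9 9
*    : 81
-8   : 81 -8
drop : 81
dup  : 81 81
-8   : 81 81 -8
rot  : 81 -8 81
dup  : 81 -8 81 81
drop : 81 -8 81
9    : 81 -8 81 9
drop : 81 -8 81
over : 81 -8 81 -8
*    : 81 -8 -648
swap : 81 -648 -8
mod  : 81 0
over : 81 0 81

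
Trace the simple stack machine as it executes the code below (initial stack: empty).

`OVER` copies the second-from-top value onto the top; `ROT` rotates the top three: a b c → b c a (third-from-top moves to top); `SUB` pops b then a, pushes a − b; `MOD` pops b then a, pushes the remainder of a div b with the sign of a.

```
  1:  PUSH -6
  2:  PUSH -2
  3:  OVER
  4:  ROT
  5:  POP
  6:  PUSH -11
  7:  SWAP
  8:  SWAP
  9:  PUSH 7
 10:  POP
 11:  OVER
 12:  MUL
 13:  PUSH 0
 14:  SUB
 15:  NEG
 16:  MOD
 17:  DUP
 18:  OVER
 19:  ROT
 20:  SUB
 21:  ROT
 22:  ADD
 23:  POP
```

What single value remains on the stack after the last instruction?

PUSH -6  : [-6]
PUSH -2  : [-6, -2]
OVER     : [-6, -2, -6]
ROT      : [-2, -6, -6]
POP      : [-2, -6]
PUSH -11 : [-2, -6, -11]
SWAP     : [-2, -11, -6]
SWAP     : [-2, -6, -11]
PUSH 7   : [-2, -6, -11, 7]
POP      : [-2, -6, -11]
OVER     : [-2, -6, -11, -6]
MUL      : [-2, -6, 66]
PUSH 0   : [-2, -6, 66, 0]
SUB      : [-2, -6, 66]
NEG      : [-2, -6, -66]
MOD      : [-2, -6]
DUP      : [-2, -6, -6]
OVER     : [-2, -6, -6, -6]
ROT      : [-2, -6, -6, -6]
SUB      : [-2, -6, 0]
ROT      : [-6, 0, -2]
ADD      : [-6, -2]
POP      : [-6]

-6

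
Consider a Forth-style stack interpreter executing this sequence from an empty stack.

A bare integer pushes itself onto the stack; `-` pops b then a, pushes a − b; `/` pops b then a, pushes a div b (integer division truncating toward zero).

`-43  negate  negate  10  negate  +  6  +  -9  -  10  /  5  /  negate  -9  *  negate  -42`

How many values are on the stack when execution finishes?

-43    → -43
negate → 43
negate → -43
10     → -43 10
negate → -43 -10
+      → -53
6      → -53 6
+      → -47
-9     → -47 -9
-      → -38
10     → -38 10
/      → -3
5      → -3 5
/      → 0
negate → 0
-9     → 0 -9
*      → 0
negate → 0
-42    → 0 -42

2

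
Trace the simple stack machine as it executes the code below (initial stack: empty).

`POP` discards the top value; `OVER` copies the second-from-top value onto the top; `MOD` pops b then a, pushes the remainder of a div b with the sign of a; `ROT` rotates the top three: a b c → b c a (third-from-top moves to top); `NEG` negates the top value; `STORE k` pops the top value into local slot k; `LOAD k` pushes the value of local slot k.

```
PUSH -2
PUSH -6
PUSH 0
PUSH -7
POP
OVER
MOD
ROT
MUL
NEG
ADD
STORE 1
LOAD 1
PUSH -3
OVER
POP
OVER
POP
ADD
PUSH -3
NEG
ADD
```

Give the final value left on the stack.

PUSH -2 : -2
PUSH -6 : -2 -6
PUSH 0  : -2 -6 0
PUSH -7 : -2 -6 0 -7
POP     : -2 -6 0
OVER    : -2 -6 0 -6
MOD     : -2 -6 0
ROT     : -6 0 -2
MUL     : -6 0
NEG     : -6 0
ADD     : -6
STORE 1 : (empty)
LOAD 1  : -6
PUSH -3 : -6 -3
OVER    : -6 -3 -6
POP     : -6 -3
OVER    : -6 -3 -6
POP     : -6 -3
ADD     : -9
PUSH -3 : -9 -3
NEG     : -9 3
ADD     : -6

-6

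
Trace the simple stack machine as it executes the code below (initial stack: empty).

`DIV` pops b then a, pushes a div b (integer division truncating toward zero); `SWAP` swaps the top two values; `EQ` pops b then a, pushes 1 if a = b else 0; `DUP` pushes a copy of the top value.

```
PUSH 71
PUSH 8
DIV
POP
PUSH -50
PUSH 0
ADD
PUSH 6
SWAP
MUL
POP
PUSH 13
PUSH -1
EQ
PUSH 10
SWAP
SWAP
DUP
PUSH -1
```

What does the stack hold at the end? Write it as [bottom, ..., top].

[0, 10, 10, -1]

PUSH 71  : [71]
PUSH 8   : [71, 8]
DIV      : [8]
POP      : []
PUSH -50 : [-50]
PUSH 0   : [-50, 0]
ADD      : [-50]
PUSH 6   : [-50, 6]
SWAP     : [6, -50]
MUL      : [-300]
POP      : []
PUSH 13  : [13]
PUSH -1  : [13, -1]
EQ       : [0]
PUSH 10  : [0, 10]
SWAP     : [10, 0]
SWAP     : [0, 10]
DUP      : [0, 10, 10]
PUSH -1  : [0, 10, 10, -1]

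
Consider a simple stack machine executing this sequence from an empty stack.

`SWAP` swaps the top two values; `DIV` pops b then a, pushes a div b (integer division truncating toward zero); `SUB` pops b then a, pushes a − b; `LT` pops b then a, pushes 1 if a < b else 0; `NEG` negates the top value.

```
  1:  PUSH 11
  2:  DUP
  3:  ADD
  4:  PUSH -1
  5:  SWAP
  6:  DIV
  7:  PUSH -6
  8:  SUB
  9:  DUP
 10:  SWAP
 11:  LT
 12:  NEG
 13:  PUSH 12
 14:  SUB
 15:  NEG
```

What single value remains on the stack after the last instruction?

12

PUSH 11 → 11
DUP     → 11 11
ADD     → 22
PUSH -1 → 22 -1
SWAP    → -1 22
DIV     → 0
PUSH -6 → 0 -6
SUB     → 6
DUP     → 6 6
SWAP    → 6 6
LT      → 0
NEG     → 0
PUSH 12 → 0 12
SUB     → -12
NEG     → 12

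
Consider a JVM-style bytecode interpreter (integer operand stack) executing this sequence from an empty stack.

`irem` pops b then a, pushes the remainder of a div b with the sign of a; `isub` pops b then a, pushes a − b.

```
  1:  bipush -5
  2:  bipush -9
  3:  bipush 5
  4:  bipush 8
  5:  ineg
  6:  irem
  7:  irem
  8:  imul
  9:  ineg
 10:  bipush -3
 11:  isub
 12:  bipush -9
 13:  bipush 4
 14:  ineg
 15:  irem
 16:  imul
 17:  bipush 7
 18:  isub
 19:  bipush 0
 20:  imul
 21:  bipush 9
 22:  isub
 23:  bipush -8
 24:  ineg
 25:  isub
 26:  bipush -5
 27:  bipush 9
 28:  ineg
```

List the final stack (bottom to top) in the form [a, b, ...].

bipush -5 → [-5]
bipush -9 → [-5, -9]
bipush 5  → [-5, -9, 5]
bipush 8  → [-5, -9, 5, 8]
ineg      → [-5, -9, 5, -8]
irem      → [-5, -9, 5]
irem      → [-5, -4]
imul      → [20]
ineg      → [-20]
bipush -3 → [-20, -3]
isub      → [-17]
bipush -9 → [-17, -9]
bipush 4  → [-17, -9, 4]
ineg      → [-17, -9, -4]
irem      → [-17, -1]
imul      → [17]
bipush 7  → [17, 7]
isub      → [10]
bipush 0  → [10, 0]
imul      → [0]
bipush 9  → [0, 9]
isub      → [-9]
bipush -8 → [-9, -8]
ineg      → [-9, 8]
isub      → [-17]
bipush -5 → [-17, -5]
bipush 9  → [-17, -5, 9]
ineg      → [-17, -5, -9]

[-17, -5, -9]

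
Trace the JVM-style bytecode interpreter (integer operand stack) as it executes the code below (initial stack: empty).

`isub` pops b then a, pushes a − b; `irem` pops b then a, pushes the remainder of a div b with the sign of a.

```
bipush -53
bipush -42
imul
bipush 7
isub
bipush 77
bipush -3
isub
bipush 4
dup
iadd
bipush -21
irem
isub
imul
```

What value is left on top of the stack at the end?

bipush -53  -53
bipush -42  -53 -42
imul        2226
bipush 7    2226 7
isub        2219
bipush 77   2219 77
bipush -3   2219 77 -3
isub        2219 80
bipush 4    2219 80 4
dup         2219 80 4 4
iadd        2219 80 8
bipush -21  2219 80 8 -21
irem        2219 80 8
isub        2219 72
imul        159768

159768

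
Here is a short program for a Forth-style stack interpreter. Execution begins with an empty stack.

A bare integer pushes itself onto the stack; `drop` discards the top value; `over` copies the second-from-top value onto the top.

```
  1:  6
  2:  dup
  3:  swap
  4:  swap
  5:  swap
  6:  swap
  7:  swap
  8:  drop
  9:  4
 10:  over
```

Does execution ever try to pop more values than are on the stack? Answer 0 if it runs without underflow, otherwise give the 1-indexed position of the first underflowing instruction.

0

6    : [6]
dup  : [6, 6]
swap : [6, 6]
swap : [6, 6]
swap : [6, 6]
swap : [6, 6]
swap : [6, 6]
drop : [6]
4    : [6, 4]
over : [6, 4, 6]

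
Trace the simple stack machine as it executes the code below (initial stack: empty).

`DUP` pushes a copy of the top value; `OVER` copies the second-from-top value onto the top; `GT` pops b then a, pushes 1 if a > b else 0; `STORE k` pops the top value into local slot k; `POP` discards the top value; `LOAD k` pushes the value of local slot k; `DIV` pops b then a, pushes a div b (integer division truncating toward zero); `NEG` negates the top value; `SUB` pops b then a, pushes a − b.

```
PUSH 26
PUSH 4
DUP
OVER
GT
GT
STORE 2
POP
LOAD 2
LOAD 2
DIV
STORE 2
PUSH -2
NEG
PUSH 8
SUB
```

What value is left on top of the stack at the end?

PUSH 26  [26]
PUSH 4   [26, 4]
DUP      [26, 4, 4]
OVER     [26, 4, 4, 4]
GT       [26, 4, 0]
GT       [26, 1]
STORE 2  [26]
POP      []
LOAD 2   [1]
LOAD 2   [1, 1]
DIV      [1]
STORE 2  []
PUSH -2  [-2]
NEG      [2]
PUSH 8   [2, 8]
SUB      [-6]

-6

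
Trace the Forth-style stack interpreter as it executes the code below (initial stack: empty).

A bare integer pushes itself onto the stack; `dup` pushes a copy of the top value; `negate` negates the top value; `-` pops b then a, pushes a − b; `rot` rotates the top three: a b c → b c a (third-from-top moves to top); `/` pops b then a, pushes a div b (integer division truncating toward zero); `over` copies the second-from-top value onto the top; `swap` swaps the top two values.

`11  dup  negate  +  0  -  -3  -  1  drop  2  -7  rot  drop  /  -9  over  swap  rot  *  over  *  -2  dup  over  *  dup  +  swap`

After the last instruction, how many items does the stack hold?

11     -> 11
dup    -> 11 11
negate -> 11 -11
+      -> 0
0      -> 0 0
-      -> 0
-3     -> 0 -3
-      -> 3
1      -> 3 1
drop   -> 3
2      -> 3 2
-7     -> 3 2 -7
rot    -> 2 -7 3
drop   -> 2 -7
/      -> 0
-9     -> 0 -9
over   -> 0 -9 0
swap   -> 0 0 -9
rot    -> 0 -9 0
*      -> 0 0
over   -> 0 0 0
*      -> 0 0
-2     -> 0 0 -2
dup    -> 0 0 -2 -2
over   -> 0 0 -2 -2 -2
*      -> 0 0 -2 4
dup    -> 0 0 -2 4 4
+      -> 0 0 -2 8
swap   -> 0 0 8 -2

4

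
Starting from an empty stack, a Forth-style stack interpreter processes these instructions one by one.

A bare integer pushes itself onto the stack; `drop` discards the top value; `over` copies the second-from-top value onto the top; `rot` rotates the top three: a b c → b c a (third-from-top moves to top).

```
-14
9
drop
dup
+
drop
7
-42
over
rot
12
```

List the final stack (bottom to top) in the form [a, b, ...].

[-42, 7, 7, 12]

-14  -> -14
9    -> -14 9
drop -> -14
dup  -> -14 -14
+    -> -28
drop -> (empty)
7    -> 7
-42  -> 7 -42
over -> 7 -42 7
rot  -> -42 7 7
12   -> -42 7 7 12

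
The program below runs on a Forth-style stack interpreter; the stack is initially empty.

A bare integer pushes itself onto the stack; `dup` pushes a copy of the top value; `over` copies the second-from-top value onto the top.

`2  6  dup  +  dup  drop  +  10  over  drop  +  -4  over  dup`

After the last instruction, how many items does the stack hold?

2    → [2]
6    → [2, 6]
dup  → [2, 6, 6]
+    → [2, 12]
dup  → [2, 12, 12]
drop → [2, 12]
+    → [14]
10   → [14, 10]
over → [14, 10, 14]
drop → [14, 10]
+    → [24]
-4   → [24, -4]
over → [24, -4, 24]
dup  → [24, -4, 24, 24]

4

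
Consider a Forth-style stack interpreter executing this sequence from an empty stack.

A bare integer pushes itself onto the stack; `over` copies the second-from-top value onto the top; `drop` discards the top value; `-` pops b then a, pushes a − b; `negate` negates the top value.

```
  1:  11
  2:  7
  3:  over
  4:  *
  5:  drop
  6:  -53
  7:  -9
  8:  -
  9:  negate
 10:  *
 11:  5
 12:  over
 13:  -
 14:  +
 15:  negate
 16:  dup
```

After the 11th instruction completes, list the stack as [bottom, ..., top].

[484, 5]

11     : 11
7      : 11 7
over   : 11 7 11
*      : 11 77
drop   : 11
-53    : 11 -53
-9     : 11 -53 -9
-      : 11 -44
negate : 11 44
*      : 484
5      : 484 5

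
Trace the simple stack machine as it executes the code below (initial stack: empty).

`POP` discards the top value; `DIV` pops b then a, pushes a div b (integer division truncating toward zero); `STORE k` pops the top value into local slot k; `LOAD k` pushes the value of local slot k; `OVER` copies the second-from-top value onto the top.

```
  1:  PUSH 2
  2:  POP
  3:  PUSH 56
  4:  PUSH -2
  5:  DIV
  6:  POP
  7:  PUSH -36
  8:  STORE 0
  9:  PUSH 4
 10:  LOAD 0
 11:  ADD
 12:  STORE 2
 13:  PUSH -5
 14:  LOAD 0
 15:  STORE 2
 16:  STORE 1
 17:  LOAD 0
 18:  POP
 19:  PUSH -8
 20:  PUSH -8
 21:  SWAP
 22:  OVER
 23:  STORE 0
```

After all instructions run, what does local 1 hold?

-5

PUSH 2    2
POP       (empty)
PUSH 56   56
PUSH -2   56 -2
DIV       -28
POP       (empty)
PUSH -36  -36
STORE 0   (empty)
PUSH 4    4
LOAD 0    4 -36
ADD       -32
STORE 2   (empty)
PUSH -5   -5
LOAD 0    -5 -36
STORE 2   -5
STORE 1   (empty)
LOAD 0    -36
POP       (empty)
PUSH -8   -8
PUSH -8   -8 -8
SWAP      -8 -8
OVER      -8 -8 -8
STORE 0   -8 -8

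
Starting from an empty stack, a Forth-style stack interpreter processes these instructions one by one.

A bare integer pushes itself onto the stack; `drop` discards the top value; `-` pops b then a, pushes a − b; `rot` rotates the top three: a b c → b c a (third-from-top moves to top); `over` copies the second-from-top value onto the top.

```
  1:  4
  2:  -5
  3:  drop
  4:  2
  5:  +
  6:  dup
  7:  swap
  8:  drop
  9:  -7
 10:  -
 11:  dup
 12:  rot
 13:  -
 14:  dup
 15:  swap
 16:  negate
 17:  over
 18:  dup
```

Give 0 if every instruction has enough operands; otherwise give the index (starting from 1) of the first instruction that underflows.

12

4     4
-5    4 -5
drop  4
2     4 2
+     6
dup   6 6
swap  6 6
drop  6
-7    6 -7
-     13
dup   13 13
rot  — needs 3 operands, stack has 2 → underflow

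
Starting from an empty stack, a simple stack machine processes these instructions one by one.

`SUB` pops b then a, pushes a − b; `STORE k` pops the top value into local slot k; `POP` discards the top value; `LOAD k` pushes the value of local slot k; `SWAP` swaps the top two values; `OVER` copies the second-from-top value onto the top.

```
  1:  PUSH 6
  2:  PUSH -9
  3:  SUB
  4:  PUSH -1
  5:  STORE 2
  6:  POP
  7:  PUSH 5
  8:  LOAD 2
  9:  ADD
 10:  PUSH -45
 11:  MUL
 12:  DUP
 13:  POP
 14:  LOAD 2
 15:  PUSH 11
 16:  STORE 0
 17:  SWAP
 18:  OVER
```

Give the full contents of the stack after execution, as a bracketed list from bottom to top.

PUSH 6   -> [6]
PUSH -9  -> [6, -9]
SUB      -> [15]
PUSH -1  -> [15, -1]
STORE 2  -> [15]
POP      -> []
PUSH 5   -> [5]
LOAD 2   -> [5, -1]
ADD      -> [4]
PUSH -45 -> [4, -45]
MUL      -> [-180]
DUP      -> [-180, -180]
POP      -> [-180]
LOAD 2   -> [-180, -1]
PUSH 11  -> [-180, -1, 11]
STORE 0  -> [-180, -1]
SWAP     -> [-1, -180]
OVER     -> [-1, -180, -1]

[-1, -180, -1]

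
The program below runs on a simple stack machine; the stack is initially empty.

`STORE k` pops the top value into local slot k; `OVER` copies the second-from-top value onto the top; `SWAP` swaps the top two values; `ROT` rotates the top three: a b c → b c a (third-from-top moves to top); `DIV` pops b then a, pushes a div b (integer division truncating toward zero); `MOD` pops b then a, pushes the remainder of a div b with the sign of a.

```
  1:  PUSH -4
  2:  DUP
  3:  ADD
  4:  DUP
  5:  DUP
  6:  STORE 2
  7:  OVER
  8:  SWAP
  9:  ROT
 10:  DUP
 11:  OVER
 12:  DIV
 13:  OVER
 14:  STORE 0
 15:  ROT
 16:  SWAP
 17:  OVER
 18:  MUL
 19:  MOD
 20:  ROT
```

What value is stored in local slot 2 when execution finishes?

PUSH -4  [-4]
DUP      [-4, -4]
ADD      [-8]
DUP      [-8, -8]
DUP      [-8, -8, -8]
STORE 2  [-8, -8]
OVER     [-8, -8, -8]
SWAP     [-8, -8, -8]
ROT      [-8, -8, -8]
DUP      [-8, -8, -8, -8]
OVER     [-8, -8, -8, -8, -8]
DIV      [-8, -8, -8, 1]
OVER     [-8, -8, -8, 1, -8]
STORE 0  [-8, -8, -8, 1]
ROT      [-8, -8, 1, -8]
SWAP     [-8, -8, -8, 1]
OVER     [-8, -8, -8, 1, -8]
MUL      [-8, -8, -8, -8]
MOD      [-8, -8, 0]
ROT      [-8, 0, -8]

-8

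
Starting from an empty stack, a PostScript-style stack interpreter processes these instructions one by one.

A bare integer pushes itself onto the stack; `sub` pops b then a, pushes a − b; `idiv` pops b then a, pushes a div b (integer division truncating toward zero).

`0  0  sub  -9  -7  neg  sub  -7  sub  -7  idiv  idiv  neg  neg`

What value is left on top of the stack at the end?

0

0     [0]
0     [0, 0]
sub   [0]
-9    [0, -9]
-7    [0, -9, -7]
neg   [0, -9, 7]
sub   [0, -16]
-7    [0, -16, -7]
sub   [0, -9]
-7    [0, -9, -7]
idiv  [0, 1]
idiv  [0]
neg   [0]
neg   [0]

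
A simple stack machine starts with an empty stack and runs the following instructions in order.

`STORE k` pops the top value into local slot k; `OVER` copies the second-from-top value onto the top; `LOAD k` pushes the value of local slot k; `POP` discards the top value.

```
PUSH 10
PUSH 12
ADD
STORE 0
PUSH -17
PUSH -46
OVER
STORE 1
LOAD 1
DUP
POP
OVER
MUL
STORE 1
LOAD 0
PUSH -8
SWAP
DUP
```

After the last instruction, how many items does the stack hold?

5

PUSH 10  → [10]
PUSH 12  → [10, 12]
ADD      → [22]
STORE 0  → []
PUSH -17 → [-17]
PUSH -46 → [-17, -46]
OVER     → [-17, -46, -17]
STORE 1  → [-17, -46]
LOAD 1   → [-17, -46, -17]
DUP      → [-17, -46, -17, -17]
POP      → [-17, -46, -17]
OVER     → [-17, -46, -17, -46]
MUL      → [-17, -46, 782]
STORE 1  → [-17, -46]
LOAD 0   → [-17, -46, 22]
PUSH -8  → [-17, -46, 22, -8]
SWAP     → [-17, -46, -8, 22]
DUP      → [-17, -46, -8, 22, 22]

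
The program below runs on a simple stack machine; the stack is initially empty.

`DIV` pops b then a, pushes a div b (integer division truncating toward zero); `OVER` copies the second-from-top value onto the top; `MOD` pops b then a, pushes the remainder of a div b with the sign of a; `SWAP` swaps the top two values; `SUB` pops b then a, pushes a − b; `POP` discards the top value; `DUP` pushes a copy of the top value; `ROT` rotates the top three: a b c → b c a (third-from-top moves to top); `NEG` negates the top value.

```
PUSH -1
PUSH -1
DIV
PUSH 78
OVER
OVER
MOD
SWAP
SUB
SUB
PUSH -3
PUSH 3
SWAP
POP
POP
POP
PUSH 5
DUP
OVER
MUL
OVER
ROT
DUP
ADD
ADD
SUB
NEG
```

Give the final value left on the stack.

PUSH -1 -> -1
PUSH -1 -> -1 -1
DIV     -> 1
PUSH 78 -> 1 78
OVER    -> 1 78 1
OVER    -> 1 78 1 78
MOD     -> 1 78 1
SWAP    -> 1 1 78
SUB     -> 1 -77
SUB     -> 78
PUSH -3 -> 78 -3
PUSH 3  -> 78 -3 3
SWAP    -> 78 3 -3
POP     -> 78 3
POP     -> 78
POP     -> (empty)
PUSH 5  -> 5
DUP     -> 5 5
OVER    -> 5 5 5
MUL     -> 5 25
OVER    -> 5 25 5
ROT     -> 25 5 5
DUP     -> 25 5 5 5
ADD     -> 25 5 10
ADD     -> 25 15
SUB     -> 10
NEG     -> -10

-10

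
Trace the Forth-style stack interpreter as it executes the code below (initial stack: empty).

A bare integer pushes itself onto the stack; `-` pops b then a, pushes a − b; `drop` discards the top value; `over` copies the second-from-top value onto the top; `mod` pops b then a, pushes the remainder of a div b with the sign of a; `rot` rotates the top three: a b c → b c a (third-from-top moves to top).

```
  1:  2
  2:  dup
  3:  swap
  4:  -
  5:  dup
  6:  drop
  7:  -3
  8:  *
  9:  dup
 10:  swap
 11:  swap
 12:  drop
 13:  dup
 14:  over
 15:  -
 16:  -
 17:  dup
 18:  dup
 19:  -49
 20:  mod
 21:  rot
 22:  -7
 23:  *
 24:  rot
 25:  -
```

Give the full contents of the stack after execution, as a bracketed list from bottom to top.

[0, 0]

2    : [2]
dup  : [2, 2]
swap : [2, 2]
-    : [0]
dup  : [0, 0]
drop : [0]
-3   : [0, -3]
*    : [0]
dup  : [0, 0]
swap : [0, 0]
swap : [0, 0]
drop : [0]
dup  : [0, 0]
over : [0, 0, 0]
-    : [0, 0]
-    : [0]
dup  : [0, 0]
dup  : [0, 0, 0]
-49  : [0, 0, 0, -49]
mod  : [0, 0, 0]
rot  : [0, 0, 0]
-7   : [0, 0, 0, -7]
*    : [0, 0, 0]
rot  : [0, 0, 0]
-    : [0, 0]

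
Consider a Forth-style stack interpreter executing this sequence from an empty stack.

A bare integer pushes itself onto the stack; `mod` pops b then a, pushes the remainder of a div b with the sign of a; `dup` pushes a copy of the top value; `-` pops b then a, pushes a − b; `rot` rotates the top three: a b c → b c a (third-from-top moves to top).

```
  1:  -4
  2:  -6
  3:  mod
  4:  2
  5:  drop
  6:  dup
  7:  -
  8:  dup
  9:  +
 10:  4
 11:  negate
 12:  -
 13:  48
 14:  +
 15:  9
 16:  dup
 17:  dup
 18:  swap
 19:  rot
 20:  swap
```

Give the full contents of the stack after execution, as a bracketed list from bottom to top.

-4     -> -4
-6     -> -4 -6
mod    -> -4
2      -> -4 2
drop   -> -4
dup    -> -4 -4
-      -> 0
dup    -> 0 0
+      -> 0
4      -> 0 4
negate -> 0 -4
-      -> 4
48     -> 4 48
+      -> 52
9      -> 52 9
dup    -> 52 9 9
dup    -> 52 9 9 9
swap   -> 52 9 9 9
rot    -> 52 9 9 9
swap   -> 52 9 9 9

[52, 9, 9, 9]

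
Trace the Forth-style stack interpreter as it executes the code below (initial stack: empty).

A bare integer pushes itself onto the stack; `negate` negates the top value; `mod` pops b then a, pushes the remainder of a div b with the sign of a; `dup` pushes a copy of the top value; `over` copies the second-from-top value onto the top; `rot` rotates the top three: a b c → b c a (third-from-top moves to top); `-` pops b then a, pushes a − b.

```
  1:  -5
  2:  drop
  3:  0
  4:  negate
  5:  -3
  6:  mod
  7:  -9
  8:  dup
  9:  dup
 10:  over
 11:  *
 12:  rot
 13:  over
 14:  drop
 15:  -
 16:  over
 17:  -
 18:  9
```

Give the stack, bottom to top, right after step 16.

-5     -> [-5]
drop   -> []
0      -> [0]
negate -> [0]
-3     -> [0, -3]
mod    -> [0]
-9     -> [0, -9]
dup    -> [0, -9, -9]
dup    -> [0, -9, -9, -9]
over   -> [0, -9, -9, -9, -9]
*      -> [0, -9, -9, 81]
rot    -> [0, -9, 81, -9]
over   -> [0, -9, 81, -9, 81]
drop   -> [0, -9, 81, -9]
-      -> [0, -9, 90]
over   -> [0, -9, 90, -9]

[0, -9, 90, -9]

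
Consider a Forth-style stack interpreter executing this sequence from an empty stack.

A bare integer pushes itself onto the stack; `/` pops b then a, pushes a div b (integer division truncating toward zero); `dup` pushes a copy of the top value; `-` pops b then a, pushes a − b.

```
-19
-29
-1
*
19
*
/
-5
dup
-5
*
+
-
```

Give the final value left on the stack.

-19 -> [-19]
-29 -> [-19, -29]
-1  -> [-19, -29, -1]
*   -> [-19, 29]
19  -> [-19, 29, 19]
*   -> [-19, 551]
/   -> [0]
-5  -> [0, -5]
dup -> [0, -5, -5]
-5  -> [0, -5, -5, -5]
*   -> [0, -5, 25]
+   -> [0, 20]
-   -> [-20]

-20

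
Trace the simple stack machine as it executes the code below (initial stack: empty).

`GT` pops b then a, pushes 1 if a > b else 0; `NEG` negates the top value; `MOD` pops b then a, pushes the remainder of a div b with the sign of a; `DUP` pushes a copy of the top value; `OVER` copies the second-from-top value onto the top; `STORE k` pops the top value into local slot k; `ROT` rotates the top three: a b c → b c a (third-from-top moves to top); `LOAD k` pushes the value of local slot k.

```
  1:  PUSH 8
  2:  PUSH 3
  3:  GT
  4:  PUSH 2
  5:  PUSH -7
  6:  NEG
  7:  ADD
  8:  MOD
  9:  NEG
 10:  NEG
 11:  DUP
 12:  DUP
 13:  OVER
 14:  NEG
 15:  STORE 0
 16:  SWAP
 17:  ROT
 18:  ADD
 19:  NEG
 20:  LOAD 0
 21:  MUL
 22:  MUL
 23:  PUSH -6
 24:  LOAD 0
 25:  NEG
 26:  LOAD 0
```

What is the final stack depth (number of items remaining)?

PUSH 8  -> [8]
PUSH 3  -> [8, 3]
GT      -> [1]
PUSH 2  -> [1, 2]
PUSH -7 -> [1, 2, -7]
NEG     -> [1, 2, 7]
ADD     -> [1, 9]
MOD     -> [1]
NEG     -> [-1]
NEG     -> [1]
DUP     -> [1, 1]
DUP     -> [1, 1, 1]
OVER    -> [1, 1, 1, 1]
NEG     -> [1, 1, 1, -1]
STORE 0 -> [1, 1, 1]
SWAP    -> [1, 1, 1]
ROT     -> [1, 1, 1]
ADD     -> [1, 2]
NEG     -> [1, -2]
LOAD 0  -> [1, -2, -1]
MUL     -> [1, 2]
MUL     -> [2]
PUSH -6 -> [2, -6]
LOAD 0  -> [2, -6, -1]
NEG     -> [2, -6, 1]
LOAD 0  -> [2, -6, 1, -1]

4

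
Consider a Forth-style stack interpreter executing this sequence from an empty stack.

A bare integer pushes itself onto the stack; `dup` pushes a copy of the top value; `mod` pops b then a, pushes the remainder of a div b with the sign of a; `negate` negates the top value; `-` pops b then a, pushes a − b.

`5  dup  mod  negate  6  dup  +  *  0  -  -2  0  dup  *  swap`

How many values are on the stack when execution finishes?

5       [5]
dup     [5, 5]
mod     [0]
negate  [0]
6       [0, 6]
dup     [0, 6, 6]
+       [0, 12]
*       [0]
0       [0, 0]
-       [0]
-2      [0, -2]
0       [0, -2, 0]
dup     [0, -2, 0, 0]
*       [0, -2, 0]
swap    [0, 0, -2]

3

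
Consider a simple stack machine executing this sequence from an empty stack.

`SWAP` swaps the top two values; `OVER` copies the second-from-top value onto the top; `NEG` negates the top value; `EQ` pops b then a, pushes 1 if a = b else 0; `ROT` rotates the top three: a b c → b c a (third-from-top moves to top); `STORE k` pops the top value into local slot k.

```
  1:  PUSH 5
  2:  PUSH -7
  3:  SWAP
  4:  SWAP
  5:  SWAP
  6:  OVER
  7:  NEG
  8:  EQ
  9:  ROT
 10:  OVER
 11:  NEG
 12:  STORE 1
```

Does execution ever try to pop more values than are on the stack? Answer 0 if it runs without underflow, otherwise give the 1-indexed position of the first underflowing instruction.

PUSH 5   5
PUSH -7  5 -7
SWAP     -7 5
SWAP     5 -7
SWAP     -7 5
OVER     -7 5 -7
NEG      -7 5 7
EQ       -7 0
ROT  — needs 3 operands, stack has 2 → underflow

9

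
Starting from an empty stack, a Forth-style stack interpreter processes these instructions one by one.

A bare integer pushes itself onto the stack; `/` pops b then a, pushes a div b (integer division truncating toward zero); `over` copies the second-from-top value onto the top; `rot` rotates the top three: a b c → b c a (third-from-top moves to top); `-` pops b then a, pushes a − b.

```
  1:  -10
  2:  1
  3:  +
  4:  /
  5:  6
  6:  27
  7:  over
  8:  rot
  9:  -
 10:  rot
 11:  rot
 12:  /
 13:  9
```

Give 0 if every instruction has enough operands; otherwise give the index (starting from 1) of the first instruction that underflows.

4

-10  [-10]
1    [-10, 1]
+    [-9]
/  — needs 2 operands, stack has 1 → underflow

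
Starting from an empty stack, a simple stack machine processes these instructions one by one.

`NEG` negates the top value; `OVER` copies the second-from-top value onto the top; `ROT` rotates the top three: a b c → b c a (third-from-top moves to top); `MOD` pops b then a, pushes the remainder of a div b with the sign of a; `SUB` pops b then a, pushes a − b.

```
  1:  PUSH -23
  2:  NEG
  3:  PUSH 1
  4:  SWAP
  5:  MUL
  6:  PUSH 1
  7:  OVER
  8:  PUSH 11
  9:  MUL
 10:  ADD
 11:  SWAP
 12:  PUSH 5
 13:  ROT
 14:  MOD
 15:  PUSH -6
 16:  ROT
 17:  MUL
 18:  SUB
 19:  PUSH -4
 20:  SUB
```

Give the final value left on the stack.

147

PUSH -23  -23
NEG       23
PUSH 1    23 1
SWAP      1 23
MUL       23
PUSH 1    23 1
OVER      23 1 23
PUSH 11   23 1 23 11
MUL       23 1 253
ADD       23 254
SWAP      254 23
PUSH 5    254 23 5
ROT       23 5 254
MOD       23 5
PUSH -6   23 5 -6
ROT       5 -6 23
MUL       5 -138
SUB       143
PUSH -4   143 -4
SUB       147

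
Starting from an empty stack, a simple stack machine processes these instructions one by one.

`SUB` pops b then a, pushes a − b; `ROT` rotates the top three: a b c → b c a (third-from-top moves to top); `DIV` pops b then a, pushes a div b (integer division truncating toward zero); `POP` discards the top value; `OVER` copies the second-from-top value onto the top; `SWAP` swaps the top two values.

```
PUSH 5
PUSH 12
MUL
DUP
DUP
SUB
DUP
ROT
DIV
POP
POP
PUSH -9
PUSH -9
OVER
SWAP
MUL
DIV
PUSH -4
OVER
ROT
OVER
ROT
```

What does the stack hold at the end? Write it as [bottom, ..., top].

PUSH 5  -> 5
PUSH 12 -> 5 12
MUL     -> 60
DUP     -> 60 60
DUP     -> 60 60 60
SUB     -> 60 0
DUP     -> 60 0 0
ROT     -> 0 0 60
DIV     -> 0 0
POP     -> 0
POP     -> (empty)
PUSH -9 -> -9
PUSH -9 -> -9 -9
OVER    -> -9 -9 -9
SWAP    -> -9 -9 -9
MUL     -> -9 81
DIV     -> 0
PUSH -4 -> 0 -4
OVER    -> 0 -4 0
ROT     -> -4 0 0
OVER    -> -4 0 0 0
ROT     -> -4 0 0 0

[-4, 0, 0, 0]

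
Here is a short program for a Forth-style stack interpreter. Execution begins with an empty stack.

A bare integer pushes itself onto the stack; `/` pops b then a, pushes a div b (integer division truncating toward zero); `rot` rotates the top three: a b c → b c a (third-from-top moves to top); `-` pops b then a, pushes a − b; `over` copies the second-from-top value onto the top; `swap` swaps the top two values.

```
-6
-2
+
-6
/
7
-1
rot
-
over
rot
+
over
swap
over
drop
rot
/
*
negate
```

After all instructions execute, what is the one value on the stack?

-6     → [-6]
-2     → [-6, -2]
+      → [-8]
-6     → [-8, -6]
/      → [1]
7      → [1, 7]
-1     → [1, 7, -1]
rot    → [7, -1, 1]
-      → [7, -2]
over   → [7, -2, 7]
rot    → [-2, 7, 7]
+      → [-2, 14]
over   → [-2, 14, -2]
swap   → [-2, -2, 14]
over   → [-2, -2, 14, -2]
drop   → [-2, -2, 14]
rot    → [-2, 14, -2]
/      → [-2, -7]
*      → [14]
negate → [-14]

-14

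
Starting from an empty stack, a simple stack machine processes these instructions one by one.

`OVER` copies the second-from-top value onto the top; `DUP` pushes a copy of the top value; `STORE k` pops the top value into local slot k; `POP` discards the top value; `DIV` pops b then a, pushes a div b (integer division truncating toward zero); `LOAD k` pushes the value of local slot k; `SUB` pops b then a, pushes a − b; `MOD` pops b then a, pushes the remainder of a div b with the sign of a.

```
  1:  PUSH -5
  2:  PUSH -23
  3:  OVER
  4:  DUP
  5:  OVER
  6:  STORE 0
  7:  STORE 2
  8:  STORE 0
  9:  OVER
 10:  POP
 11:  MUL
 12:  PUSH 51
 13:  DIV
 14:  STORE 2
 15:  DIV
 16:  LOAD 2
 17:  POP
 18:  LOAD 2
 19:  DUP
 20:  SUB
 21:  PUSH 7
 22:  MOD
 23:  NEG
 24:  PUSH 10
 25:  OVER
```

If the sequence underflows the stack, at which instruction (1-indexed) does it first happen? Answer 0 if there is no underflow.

PUSH -5  → -5
PUSH -23 → -5 -23
OVER     → -5 -23 -5
DUP      → -5 -23 -5 -5
OVER     → -5 -23 -5 -5 -5
STORE 0  → -5 -23 -5 -5
STORE 2  → -5 -23 -5
STORE 0  → -5 -23
OVER     → -5 -23 -5
POP      → -5 -23
MUL      → 115
PUSH 51  → 115 51
DIV      → 2
STORE 2  → (empty)
DIV  — needs 2 operands, stack has 0 → underflow

15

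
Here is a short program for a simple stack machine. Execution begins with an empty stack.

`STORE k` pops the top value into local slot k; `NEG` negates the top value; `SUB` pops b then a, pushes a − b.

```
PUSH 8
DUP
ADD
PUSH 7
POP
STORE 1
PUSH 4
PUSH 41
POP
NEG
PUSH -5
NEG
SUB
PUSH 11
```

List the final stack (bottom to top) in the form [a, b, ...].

PUSH 8  → [8]
DUP     → [8, 8]
ADD     → [16]
PUSH 7  → [16, 7]
POP     → [16]
STORE 1 → []
PUSH 4  → [4]
PUSH 41 → [4, 41]
POP     → [4]
NEG     → [-4]
PUSH -5 → [-4, -5]
NEG     → [-4, 5]
SUB     → [-9]
PUSH 11 → [-9, 11]

[-9, 11]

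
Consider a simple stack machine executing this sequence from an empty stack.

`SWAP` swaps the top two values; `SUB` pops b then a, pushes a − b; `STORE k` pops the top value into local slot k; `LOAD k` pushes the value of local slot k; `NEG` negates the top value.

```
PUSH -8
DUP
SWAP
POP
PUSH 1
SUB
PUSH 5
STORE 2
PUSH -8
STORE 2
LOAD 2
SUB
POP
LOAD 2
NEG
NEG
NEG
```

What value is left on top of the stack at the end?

PUSH -8 -> [-8]
DUP     -> [-8, -8]
SWAP    -> [-8, -8]
POP     -> [-8]
PUSH 1  -> [-8, 1]
SUB     -> [-9]
PUSH 5  -> [-9, 5]
STORE 2 -> [-9]
PUSH -8 -> [-9, -8]
STORE 2 -> [-9]
LOAD 2  -> [-9, -8]
SUB     -> [-1]
POP     -> []
LOAD 2  -> [-8]
NEG     -> [8]
NEG     -> [-8]
NEG     -> [8]

8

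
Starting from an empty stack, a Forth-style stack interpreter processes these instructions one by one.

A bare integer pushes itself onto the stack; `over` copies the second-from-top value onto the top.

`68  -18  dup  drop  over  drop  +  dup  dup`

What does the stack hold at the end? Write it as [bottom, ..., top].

[50, 50, 50]

68    68
-18   68 -18
dup   68 -18 -18
drop  68 -18
over  68 -18 68
drop  68 -18
+     50
dup   50 50
dup   50 50 50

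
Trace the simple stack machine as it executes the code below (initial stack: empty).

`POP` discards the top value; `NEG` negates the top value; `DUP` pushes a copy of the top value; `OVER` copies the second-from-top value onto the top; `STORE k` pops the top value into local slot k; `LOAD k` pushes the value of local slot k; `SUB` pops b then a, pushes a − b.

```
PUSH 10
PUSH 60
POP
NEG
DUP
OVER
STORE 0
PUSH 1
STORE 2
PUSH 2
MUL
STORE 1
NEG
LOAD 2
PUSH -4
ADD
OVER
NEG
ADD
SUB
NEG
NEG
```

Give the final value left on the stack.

PUSH 10  [10]
PUSH 60  [10, 60]
POP      [10]
NEG      [-10]
DUP      [-10, -10]
OVER     [-10, -10, -10]
STORE 0  [-10, -10]
PUSH 1   [-10, -10, 1]
STORE 2  [-10, -10]
PUSH 2   [-10, -10, 2]
MUL      [-10, -20]
STORE 1  [-10]
NEG      [10]
LOAD 2   [10, 1]
PUSH -4  [10, 1, -4]
ADD      [10, -3]
OVER     [10, -3, 10]
NEG      [10, -3, -10]
ADD      [10, -13]
SUB      [23]
NEG      [-23]
NEG      [23]

23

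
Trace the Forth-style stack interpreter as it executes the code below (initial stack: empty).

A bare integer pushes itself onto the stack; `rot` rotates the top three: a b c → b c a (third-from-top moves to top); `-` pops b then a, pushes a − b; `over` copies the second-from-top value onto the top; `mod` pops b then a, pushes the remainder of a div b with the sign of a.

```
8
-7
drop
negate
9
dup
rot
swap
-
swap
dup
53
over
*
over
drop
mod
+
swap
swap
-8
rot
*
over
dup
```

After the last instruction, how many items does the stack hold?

8      → [8]
-7     → [8, -7]
drop   → [8]
negate → [-8]
9      → [-8, 9]
dup    → [-8, 9, 9]
rot    → [9, 9, -8]
swap   → [9, -8, 9]
-      → [9, -17]
swap   → [-17, 9]
dup    → [-17, 9, 9]
53     → [-17, 9, 9, 53]
over   → [-17, 9, 9, 53, 9]
*      → [-17, 9, 9, 477]
over   → [-17, 9, 9, 477, 9]
drop   → [-17, 9, 9, 477]
mod    → [-17, 9, 9]
+      → [-17, 18]
swap   → [18, -17]
swap   → [-17, 18]
-8     → [-17, 18, -8]
rot    → [18, -8, -17]
*      → [18, 136]
over   → [18, 136, 18]
dup    → [18, 136, 18, 18]

4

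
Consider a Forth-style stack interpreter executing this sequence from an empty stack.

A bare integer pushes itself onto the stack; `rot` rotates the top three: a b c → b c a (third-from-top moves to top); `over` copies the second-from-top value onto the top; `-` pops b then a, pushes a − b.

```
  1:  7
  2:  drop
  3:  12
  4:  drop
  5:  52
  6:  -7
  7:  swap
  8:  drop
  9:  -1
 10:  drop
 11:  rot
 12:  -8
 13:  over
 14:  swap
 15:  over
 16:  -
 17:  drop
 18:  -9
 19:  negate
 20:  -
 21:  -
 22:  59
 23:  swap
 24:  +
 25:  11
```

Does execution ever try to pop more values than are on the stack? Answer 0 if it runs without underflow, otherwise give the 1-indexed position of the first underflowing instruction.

11

7    : [7]
drop : []
12   : [12]
drop : []
52   : [52]
-7   : [52, -7]
swap : [-7, 52]
drop : [-7]
-1   : [-7, -1]
drop : [-7]
rot  — needs 3 operands, stack has 1 → underflow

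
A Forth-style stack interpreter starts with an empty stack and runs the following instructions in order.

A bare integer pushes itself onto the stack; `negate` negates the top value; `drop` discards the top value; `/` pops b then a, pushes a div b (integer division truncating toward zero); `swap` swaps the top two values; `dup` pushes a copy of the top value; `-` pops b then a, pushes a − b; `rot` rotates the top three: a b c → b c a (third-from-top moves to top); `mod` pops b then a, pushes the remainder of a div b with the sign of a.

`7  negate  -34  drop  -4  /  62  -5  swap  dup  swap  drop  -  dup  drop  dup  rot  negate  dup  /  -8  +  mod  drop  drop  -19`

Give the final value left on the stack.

-19

7      → 7
negate → -7
-34    → -7 -34
drop   → -7
-4     → -7 -4
/      → 1
62     → 1 62
-5     → 1 62 -5
swap   → 1 -5 62
dup    → 1 -5 62 62
swap   → 1 -5 62 62
drop   → 1 -5 62
-      → 1 -67
dup    → 1 -67 -67
drop   → 1 -67
dup    → 1 -67 -67
rot    → -67 -67 1
negate → -67 -67 -1
dup    → -67 -67 -1 -1
/      → -67 -67 1
-8     → -67 -67 1 -8
+      → -67 -67 -7
mod    → -67 -4
drop   → -67
drop   → (empty)
-19    → -19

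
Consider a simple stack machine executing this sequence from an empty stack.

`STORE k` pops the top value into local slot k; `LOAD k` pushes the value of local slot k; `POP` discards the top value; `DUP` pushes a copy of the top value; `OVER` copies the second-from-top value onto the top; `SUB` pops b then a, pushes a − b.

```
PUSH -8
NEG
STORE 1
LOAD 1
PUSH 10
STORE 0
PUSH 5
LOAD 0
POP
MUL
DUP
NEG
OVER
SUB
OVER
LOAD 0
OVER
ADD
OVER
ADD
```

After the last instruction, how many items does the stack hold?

PUSH -8 → [-8]
NEG     → [8]
STORE 1 → []
LOAD 1  → [8]
PUSH 10 → [8, 10]
STORE 0 → [8]
PUSH 5  → [8, 5]
LOAD 0  → [8, 5, 10]
POP     → [8, 5]
MUL     → [40]
DUP     → [40, 40]
NEG     → [40, -40]
OVER    → [40, -40, 40]
SUB     → [40, -80]
OVER    → [40, -80, 40]
LOAD 0  → [40, -80, 40, 10]
OVER    → [40, -80, 40, 10, 40]
ADD     → [40, -80, 40, 50]
OVER    → [40, -80, 40, 50, 40]
ADD     → [40, -80, 40, 90]

4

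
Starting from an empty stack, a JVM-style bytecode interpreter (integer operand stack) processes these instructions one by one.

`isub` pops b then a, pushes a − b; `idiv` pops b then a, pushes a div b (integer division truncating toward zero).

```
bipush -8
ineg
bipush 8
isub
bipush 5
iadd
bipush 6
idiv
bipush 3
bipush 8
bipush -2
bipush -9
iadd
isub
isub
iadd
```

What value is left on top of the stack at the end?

-16

bipush -8  -8
ineg       8
bipush 8   8 8
isub       0
bipush 5   0 5
iadd       5
bipush 6   5 6
idiv       0
bipush 3   0 3
bipush 8   0 3 8
bipush -2  0 3 8 -2
bipush -9  0 3 8 -2 -9
iadd       0 3 8 -11
isub       0 3 19
isub       0 -16
iadd       -16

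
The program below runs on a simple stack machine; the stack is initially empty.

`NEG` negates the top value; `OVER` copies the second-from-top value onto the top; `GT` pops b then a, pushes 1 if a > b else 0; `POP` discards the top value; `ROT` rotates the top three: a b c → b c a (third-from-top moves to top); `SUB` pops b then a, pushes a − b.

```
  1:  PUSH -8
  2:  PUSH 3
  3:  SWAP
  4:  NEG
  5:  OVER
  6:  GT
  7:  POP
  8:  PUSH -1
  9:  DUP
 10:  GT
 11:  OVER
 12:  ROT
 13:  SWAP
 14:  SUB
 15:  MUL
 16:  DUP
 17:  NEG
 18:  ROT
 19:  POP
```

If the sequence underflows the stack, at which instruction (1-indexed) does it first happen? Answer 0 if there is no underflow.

18

PUSH -8 : [-8]
PUSH 3  : [-8, 3]
SWAP    : [3, -8]
NEG     : [3, 8]
OVER    : [3, 8, 3]
GT      : [3, 1]
POP     : [3]
PUSH -1 : [3, -1]
DUP     : [3, -1, -1]
GT      : [3, 0]
OVER    : [3, 0, 3]
ROT     : [0, 3, 3]
SWAP    : [0, 3, 3]
SUB     : [0, 0]
MUL     : [0]
DUP     : [0, 0]
NEG     : [0, 0]
ROT  — needs 3 operands, stack has 2 → underflow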